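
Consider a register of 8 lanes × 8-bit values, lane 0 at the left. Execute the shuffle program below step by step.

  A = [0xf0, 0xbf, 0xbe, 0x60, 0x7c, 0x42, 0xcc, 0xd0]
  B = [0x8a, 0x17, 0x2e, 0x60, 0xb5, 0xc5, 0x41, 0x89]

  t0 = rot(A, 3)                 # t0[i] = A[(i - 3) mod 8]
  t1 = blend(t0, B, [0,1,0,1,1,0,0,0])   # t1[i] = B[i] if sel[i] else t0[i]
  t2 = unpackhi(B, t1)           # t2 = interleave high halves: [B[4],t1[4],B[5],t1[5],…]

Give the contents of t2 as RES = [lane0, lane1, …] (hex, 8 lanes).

  t0: 42 cc d0 f0 bf be 60 7c
  t1: 42 17 d0 60 b5 be 60 7c
  t2: b5 b5 c5 be 41 60 89 7c

RES = [ 0xb5  0xb5  0xc5  0xbe  0x41  0x60  0x89  0x7c ]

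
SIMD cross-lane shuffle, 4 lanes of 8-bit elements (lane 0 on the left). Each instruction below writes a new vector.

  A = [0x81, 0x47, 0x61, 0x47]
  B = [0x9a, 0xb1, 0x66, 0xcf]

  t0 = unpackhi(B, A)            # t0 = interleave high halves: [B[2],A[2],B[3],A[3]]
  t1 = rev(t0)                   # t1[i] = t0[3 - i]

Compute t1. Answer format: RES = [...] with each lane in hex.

RES = [0x47, 0xcf, 0x61, 0x66]

t0 = [0x66, 0x61, 0xcf, 0x47]
t1 = [0x47, 0xcf, 0x61, 0x66]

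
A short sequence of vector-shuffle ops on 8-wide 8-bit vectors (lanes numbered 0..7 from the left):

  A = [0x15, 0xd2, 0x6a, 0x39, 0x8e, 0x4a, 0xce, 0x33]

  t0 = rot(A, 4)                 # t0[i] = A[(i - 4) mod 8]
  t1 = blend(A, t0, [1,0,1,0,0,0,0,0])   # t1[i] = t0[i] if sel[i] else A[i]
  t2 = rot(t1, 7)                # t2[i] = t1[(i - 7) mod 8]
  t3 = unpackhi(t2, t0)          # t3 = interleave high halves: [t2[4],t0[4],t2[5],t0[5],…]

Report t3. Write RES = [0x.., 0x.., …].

  t0: 8e 4a ce 33 15 d2 6a 39
  t1: 8e d2 ce 39 8e 4a ce 33
  t2: d2 ce 39 8e 4a ce 33 8e
  t3: 4a 15 ce d2 33 6a 8e 39

RES = [0x4a, 0x15, 0xce, 0xd2, 0x33, 0x6a, 0x8e, 0x39]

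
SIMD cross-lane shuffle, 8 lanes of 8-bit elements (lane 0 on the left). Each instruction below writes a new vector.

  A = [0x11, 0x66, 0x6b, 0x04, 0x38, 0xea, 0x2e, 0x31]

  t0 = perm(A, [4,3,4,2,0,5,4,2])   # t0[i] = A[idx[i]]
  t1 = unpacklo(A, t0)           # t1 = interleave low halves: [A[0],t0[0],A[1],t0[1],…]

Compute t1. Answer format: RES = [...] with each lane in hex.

→ t0 |38|04|38|6b|11|ea|38|6b|
→ t1 |11|38|66|04|6b|38|04|6b|

RES = [ 0x11  0x38  0x66  0x04  0x6b  0x38  0x04  0x6b ]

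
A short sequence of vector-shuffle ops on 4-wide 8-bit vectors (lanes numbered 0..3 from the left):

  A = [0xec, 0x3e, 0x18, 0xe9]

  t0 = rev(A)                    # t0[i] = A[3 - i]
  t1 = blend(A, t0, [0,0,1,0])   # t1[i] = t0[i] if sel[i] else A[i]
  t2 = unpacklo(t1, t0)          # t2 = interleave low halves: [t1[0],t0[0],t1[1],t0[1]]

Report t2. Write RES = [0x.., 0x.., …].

→ t0 |e9|18|3e|ec|
→ t1 |ec|3e|3e|e9|
→ t2 |ec|e9|3e|18|

RES = [0xec, 0xe9, 0x3e, 0x18]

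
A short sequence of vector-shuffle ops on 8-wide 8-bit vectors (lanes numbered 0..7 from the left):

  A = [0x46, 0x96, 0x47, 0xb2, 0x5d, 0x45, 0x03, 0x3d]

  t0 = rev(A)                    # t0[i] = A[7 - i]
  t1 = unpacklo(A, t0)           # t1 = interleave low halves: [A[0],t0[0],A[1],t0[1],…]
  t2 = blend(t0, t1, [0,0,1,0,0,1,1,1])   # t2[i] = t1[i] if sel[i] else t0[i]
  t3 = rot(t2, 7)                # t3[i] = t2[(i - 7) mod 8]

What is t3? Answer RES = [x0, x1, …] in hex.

RES = [ 0x03  0x96  0x5d  0xb2  0x45  0xb2  0x5d  0x3d ]

  t0: 3d 03 45 5d b2 47 96 46
  t1: 46 3d 96 03 47 45 b2 5d
  t2: 3d 03 96 5d b2 45 b2 5d
  t3: 03 96 5d b2 45 b2 5d 3d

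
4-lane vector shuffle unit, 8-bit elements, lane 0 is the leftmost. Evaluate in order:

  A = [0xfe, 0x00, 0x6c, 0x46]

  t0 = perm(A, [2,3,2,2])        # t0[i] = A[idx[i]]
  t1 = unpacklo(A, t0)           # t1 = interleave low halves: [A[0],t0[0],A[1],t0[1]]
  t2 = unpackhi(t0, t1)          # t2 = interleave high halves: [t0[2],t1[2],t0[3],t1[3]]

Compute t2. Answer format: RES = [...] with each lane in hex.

t0 = [0x6c, 0x46, 0x6c, 0x6c]
t1 = [0xfe, 0x6c, 0x00, 0x46]
t2 = [0x6c, 0x00, 0x6c, 0x46]

RES = [0x6c, 0x00, 0x6c, 0x46]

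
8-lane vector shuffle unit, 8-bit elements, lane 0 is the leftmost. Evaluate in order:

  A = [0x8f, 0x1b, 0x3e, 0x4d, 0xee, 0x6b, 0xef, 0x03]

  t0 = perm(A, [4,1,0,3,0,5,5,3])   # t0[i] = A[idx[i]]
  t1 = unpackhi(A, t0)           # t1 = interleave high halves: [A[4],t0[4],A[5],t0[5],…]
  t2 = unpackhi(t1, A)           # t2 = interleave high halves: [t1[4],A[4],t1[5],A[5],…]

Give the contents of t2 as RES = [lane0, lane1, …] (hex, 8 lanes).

  t0: ee 1b 8f 4d 8f 6b 6b 4d
  t1: ee 8f 6b 6b ef 6b 03 4d
  t2: ef ee 6b 6b 03 ef 4d 03

RES = [0xef, 0xee, 0x6b, 0x6b, 0x03, 0xef, 0x4d, 0x03]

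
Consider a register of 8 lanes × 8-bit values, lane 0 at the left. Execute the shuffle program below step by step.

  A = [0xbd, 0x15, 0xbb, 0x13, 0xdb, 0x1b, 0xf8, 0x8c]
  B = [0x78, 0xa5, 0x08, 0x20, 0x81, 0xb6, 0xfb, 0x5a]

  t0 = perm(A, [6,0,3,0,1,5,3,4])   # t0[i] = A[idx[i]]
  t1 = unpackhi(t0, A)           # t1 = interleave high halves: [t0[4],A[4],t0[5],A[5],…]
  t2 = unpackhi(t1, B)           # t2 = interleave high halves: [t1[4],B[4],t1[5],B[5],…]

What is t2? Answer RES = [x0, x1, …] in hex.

t0 = [0xf8, 0xbd, 0x13, 0xbd, 0x15, 0x1b, 0x13, 0xdb]
t1 = [0x15, 0xdb, 0x1b, 0x1b, 0x13, 0xf8, 0xdb, 0x8c]
t2 = [0x13, 0x81, 0xf8, 0xb6, 0xdb, 0xfb, 0x8c, 0x5a]

RES = [ 0x13  0x81  0xf8  0xb6  0xdb  0xfb  0x8c  0x5a ]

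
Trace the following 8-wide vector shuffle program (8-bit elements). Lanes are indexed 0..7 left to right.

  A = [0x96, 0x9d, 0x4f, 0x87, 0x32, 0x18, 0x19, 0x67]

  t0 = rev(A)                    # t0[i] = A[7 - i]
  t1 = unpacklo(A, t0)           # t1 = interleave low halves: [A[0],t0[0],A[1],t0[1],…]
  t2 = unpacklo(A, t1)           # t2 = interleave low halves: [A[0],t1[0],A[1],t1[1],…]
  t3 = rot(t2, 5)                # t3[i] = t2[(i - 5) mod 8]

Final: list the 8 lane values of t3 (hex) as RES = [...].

  t0: 67 19 18 32 87 4f 9d 96
  t1: 96 67 9d 19 4f 18 87 32
  t2: 96 96 9d 67 4f 9d 87 19
  t3: 67 4f 9d 87 19 96 96 9d

RES = [0x67, 0x4f, 0x9d, 0x87, 0x19, 0x96, 0x96, 0x9d]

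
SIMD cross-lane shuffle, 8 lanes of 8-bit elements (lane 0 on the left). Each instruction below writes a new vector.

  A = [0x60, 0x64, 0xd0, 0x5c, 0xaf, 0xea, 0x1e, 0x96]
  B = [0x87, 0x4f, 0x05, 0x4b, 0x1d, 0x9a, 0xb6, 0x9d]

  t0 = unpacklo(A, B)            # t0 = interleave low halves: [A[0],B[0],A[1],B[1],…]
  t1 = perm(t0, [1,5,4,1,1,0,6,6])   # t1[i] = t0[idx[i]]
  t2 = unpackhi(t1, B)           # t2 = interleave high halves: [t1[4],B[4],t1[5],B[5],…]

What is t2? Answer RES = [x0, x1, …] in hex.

→ t0 |60|87|64|4f|d0|05|5c|4b|
→ t1 |87|05|d0|87|87|60|5c|5c|
→ t2 |87|1d|60|9a|5c|b6|5c|9d|

RES = [0x87, 0x1d, 0x60, 0x9a, 0x5c, 0xb6, 0x5c, 0x9d]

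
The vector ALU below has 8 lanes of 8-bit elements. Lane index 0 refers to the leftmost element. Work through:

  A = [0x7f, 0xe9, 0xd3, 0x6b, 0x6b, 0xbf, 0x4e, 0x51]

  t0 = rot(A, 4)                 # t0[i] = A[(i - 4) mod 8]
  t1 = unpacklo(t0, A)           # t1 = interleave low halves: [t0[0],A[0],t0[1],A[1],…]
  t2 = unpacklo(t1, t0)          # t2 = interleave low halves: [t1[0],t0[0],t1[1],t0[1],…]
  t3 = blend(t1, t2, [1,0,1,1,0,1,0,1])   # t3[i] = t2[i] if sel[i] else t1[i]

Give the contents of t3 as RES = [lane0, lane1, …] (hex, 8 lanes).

RES = [ 0x6b  0x7f  0x7f  0xbf  0x4e  0x4e  0x51  0x51 ]

  t0: 6b bf 4e 51 7f e9 d3 6b
  t1: 6b 7f bf e9 4e d3 51 6b
  t2: 6b 6b 7f bf bf 4e e9 51
  t3: 6b 7f 7f bf 4e 4e 51 51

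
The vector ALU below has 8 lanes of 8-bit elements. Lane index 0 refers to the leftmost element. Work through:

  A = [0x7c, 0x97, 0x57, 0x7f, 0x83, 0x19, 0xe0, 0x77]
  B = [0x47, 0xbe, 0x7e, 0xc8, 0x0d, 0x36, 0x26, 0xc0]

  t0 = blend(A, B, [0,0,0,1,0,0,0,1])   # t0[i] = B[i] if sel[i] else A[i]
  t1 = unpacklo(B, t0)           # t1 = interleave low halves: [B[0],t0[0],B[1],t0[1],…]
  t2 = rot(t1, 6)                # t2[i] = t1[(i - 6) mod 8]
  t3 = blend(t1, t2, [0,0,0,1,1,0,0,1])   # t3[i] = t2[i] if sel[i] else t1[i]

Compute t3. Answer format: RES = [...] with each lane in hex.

RES = [0x47, 0x7c, 0xbe, 0x57, 0xc8, 0x57, 0xc8, 0x7c]

t0 = [0x7c, 0x97, 0x57, 0xc8, 0x83, 0x19, 0xe0, 0xc0]
t1 = [0x47, 0x7c, 0xbe, 0x97, 0x7e, 0x57, 0xc8, 0xc8]
t2 = [0xbe, 0x97, 0x7e, 0x57, 0xc8, 0xc8, 0x47, 0x7c]
t3 = [0x47, 0x7c, 0xbe, 0x57, 0xc8, 0x57, 0xc8, 0x7c]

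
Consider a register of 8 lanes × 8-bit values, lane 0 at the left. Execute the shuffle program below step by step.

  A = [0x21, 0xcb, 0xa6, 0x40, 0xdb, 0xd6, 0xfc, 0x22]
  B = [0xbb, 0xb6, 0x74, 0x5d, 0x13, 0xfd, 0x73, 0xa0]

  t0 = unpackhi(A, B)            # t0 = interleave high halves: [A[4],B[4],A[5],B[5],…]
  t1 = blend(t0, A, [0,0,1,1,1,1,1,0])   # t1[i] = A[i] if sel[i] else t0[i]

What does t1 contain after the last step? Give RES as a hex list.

RES = [ 0xdb  0x13  0xa6  0x40  0xdb  0xd6  0xfc  0xa0 ]

t0 = [0xdb, 0x13, 0xd6, 0xfd, 0xfc, 0x73, 0x22, 0xa0]
t1 = [0xdb, 0x13, 0xa6, 0x40, 0xdb, 0xd6, 0xfc, 0xa0]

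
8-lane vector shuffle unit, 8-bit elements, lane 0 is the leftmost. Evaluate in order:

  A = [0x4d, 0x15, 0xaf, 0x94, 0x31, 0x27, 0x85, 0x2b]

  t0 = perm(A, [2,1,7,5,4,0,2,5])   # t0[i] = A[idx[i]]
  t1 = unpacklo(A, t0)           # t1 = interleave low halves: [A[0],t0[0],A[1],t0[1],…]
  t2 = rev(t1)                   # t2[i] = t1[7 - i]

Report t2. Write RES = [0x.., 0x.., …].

RES = [ 0x27  0x94  0x2b  0xaf  0x15  0x15  0xaf  0x4d ]

  t0: af 15 2b 27 31 4d af 27
  t1: 4d af 15 15 af 2b 94 27
  t2: 27 94 2b af 15 15 af 4d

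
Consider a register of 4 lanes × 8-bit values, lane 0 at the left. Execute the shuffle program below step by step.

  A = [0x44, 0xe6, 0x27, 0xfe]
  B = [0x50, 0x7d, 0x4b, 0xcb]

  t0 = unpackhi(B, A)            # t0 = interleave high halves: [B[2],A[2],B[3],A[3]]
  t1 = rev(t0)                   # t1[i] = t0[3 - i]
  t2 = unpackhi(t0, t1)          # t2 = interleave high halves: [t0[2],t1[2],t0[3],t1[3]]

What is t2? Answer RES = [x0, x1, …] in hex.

RES = [0xcb, 0x27, 0xfe, 0x4b]

  t0: 4b 27 cb fe
  t1: fe cb 27 4b
  t2: cb 27 fe 4b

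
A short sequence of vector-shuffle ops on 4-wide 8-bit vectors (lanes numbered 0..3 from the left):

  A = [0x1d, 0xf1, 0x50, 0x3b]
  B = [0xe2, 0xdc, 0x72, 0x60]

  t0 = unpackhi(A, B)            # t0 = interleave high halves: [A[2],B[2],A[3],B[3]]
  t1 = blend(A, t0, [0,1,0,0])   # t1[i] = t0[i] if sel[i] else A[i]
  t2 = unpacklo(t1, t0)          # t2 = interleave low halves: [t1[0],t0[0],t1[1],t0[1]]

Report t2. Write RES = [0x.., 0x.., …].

t0 = [0x50, 0x72, 0x3b, 0x60]
t1 = [0x1d, 0x72, 0x50, 0x3b]
t2 = [0x1d, 0x50, 0x72, 0x72]

RES = [0x1d, 0x50, 0x72, 0x72]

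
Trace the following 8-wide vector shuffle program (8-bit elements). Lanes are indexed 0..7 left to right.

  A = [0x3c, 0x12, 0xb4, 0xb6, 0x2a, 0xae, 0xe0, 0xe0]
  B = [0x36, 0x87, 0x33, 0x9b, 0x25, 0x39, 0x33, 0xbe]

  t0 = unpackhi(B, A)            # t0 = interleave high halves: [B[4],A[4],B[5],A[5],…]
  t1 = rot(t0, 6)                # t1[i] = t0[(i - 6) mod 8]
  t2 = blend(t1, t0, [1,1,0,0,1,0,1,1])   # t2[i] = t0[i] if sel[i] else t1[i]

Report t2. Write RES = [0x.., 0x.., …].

RES = [ 0x25  0x2a  0x33  0xe0  0x33  0xe0  0xbe  0xe0 ]

t0 = [0x25, 0x2a, 0x39, 0xae, 0x33, 0xe0, 0xbe, 0xe0]
t1 = [0x39, 0xae, 0x33, 0xe0, 0xbe, 0xe0, 0x25, 0x2a]
t2 = [0x25, 0x2a, 0x33, 0xe0, 0x33, 0xe0, 0xbe, 0xe0]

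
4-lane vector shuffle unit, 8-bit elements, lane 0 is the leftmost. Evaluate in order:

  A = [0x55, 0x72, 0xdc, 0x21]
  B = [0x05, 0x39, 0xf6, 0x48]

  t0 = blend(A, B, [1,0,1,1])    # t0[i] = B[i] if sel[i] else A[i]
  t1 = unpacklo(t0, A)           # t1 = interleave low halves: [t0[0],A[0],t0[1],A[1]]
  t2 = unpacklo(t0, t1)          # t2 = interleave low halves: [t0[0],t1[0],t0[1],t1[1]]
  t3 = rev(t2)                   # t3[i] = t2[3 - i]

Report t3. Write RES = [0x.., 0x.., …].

  t0: 05 72 f6 48
  t1: 05 55 72 72
  t2: 05 05 72 55
  t3: 55 72 05 05

RES = [ 0x55  0x72  0x05  0x05 ]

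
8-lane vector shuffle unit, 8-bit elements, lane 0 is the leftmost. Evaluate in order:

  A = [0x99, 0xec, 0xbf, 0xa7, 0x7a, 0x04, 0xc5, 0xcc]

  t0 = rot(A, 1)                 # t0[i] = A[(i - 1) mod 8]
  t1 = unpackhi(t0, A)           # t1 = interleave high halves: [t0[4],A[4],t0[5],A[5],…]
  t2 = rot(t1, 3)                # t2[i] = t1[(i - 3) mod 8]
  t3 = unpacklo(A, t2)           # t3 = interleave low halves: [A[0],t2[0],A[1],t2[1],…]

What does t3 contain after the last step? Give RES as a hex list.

t0 = [0xcc, 0x99, 0xec, 0xbf, 0xa7, 0x7a, 0x04, 0xc5]
t1 = [0xa7, 0x7a, 0x7a, 0x04, 0x04, 0xc5, 0xc5, 0xcc]
t2 = [0xc5, 0xc5, 0xcc, 0xa7, 0x7a, 0x7a, 0x04, 0x04]
t3 = [0x99, 0xc5, 0xec, 0xc5, 0xbf, 0xcc, 0xa7, 0xa7]

RES = [0x99, 0xc5, 0xec, 0xc5, 0xbf, 0xcc, 0xa7, 0xa7]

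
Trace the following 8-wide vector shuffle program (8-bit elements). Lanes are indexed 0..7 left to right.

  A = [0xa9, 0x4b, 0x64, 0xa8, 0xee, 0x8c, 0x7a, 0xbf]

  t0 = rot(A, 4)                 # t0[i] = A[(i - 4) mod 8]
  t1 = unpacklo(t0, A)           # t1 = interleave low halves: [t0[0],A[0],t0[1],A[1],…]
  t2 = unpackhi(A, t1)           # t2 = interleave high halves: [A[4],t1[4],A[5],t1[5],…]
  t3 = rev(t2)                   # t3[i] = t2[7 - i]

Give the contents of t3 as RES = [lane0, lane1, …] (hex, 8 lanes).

RES = [ 0xa8  0xbf  0xbf  0x7a  0x64  0x8c  0x7a  0xee ]

→ t0 |ee|8c|7a|bf|a9|4b|64|a8|
→ t1 |ee|a9|8c|4b|7a|64|bf|a8|
→ t2 |ee|7a|8c|64|7a|bf|bf|a8|
→ t3 |a8|bf|bf|7a|64|8c|7a|ee|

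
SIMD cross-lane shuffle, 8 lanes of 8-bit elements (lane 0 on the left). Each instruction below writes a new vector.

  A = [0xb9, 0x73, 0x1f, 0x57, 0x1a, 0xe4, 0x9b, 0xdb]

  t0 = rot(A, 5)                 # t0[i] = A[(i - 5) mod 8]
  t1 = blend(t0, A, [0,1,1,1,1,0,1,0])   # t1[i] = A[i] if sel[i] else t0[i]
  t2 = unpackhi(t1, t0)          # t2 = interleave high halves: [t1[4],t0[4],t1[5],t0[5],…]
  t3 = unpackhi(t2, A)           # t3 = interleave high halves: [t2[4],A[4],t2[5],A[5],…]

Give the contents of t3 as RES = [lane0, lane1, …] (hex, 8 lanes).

RES = [0x9b, 0x1a, 0x73, 0xe4, 0x1f, 0x9b, 0x1f, 0xdb]

  t0: 57 1a e4 9b db b9 73 1f
  t1: 57 73 1f 57 1a b9 9b 1f
  t2: 1a db b9 b9 9b 73 1f 1f
  t3: 9b 1a 73 e4 1f 9b 1f db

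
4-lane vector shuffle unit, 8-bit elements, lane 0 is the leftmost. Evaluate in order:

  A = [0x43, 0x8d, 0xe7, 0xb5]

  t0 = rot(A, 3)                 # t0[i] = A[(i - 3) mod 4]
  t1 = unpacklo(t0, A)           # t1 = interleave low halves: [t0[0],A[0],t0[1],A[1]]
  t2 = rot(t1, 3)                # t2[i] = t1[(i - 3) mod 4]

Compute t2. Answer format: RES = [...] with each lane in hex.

t0 = [0x8d, 0xe7, 0xb5, 0x43]
t1 = [0x8d, 0x43, 0xe7, 0x8d]
t2 = [0x43, 0xe7, 0x8d, 0x8d]

RES = [0x43, 0xe7, 0x8d, 0x8d]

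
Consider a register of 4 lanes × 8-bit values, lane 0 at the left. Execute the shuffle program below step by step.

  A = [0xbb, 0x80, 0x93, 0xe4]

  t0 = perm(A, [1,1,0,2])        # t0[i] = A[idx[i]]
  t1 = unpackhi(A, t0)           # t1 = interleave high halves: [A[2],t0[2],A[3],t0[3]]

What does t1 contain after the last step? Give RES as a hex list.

RES = [0x93, 0xbb, 0xe4, 0x93]

→ t0 |80|80|bb|93|
→ t1 |93|bb|e4|93|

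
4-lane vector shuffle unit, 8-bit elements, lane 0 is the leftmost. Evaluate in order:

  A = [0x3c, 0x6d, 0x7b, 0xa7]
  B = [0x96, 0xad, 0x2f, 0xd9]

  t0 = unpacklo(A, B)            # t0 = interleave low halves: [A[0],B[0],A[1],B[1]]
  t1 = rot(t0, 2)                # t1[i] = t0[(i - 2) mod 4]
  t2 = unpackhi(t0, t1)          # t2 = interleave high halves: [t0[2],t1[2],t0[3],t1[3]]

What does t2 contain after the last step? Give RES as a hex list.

RES = [0x6d, 0x3c, 0xad, 0x96]

t0 = [0x3c, 0x96, 0x6d, 0xad]
t1 = [0x6d, 0xad, 0x3c, 0x96]
t2 = [0x6d, 0x3c, 0xad, 0x96]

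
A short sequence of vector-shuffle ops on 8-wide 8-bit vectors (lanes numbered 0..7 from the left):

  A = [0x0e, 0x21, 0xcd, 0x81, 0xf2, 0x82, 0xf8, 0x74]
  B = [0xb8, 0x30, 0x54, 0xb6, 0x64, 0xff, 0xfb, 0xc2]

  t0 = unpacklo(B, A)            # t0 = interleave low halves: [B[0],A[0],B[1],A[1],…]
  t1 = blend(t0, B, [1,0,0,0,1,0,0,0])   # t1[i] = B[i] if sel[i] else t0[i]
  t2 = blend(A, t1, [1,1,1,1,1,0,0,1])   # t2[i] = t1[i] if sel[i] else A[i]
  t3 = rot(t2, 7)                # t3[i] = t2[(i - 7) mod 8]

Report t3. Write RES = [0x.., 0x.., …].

t0 = [0xb8, 0x0e, 0x30, 0x21, 0x54, 0xcd, 0xb6, 0x81]
t1 = [0xb8, 0x0e, 0x30, 0x21, 0x64, 0xcd, 0xb6, 0x81]
t2 = [0xb8, 0x0e, 0x30, 0x21, 0x64, 0x82, 0xf8, 0x81]
t3 = [0x0e, 0x30, 0x21, 0x64, 0x82, 0xf8, 0x81, 0xb8]

RES = [ 0x0e  0x30  0x21  0x64  0x82  0xf8  0x81  0xb8 ]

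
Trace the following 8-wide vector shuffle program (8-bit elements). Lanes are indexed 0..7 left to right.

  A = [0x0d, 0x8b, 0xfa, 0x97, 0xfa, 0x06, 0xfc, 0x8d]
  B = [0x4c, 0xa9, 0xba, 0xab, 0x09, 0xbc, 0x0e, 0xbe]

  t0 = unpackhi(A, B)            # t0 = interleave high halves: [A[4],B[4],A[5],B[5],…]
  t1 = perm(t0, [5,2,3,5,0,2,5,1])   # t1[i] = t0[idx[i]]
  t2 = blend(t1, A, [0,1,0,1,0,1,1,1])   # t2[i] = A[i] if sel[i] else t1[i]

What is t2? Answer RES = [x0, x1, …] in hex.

RES = [0x0e, 0x8b, 0xbc, 0x97, 0xfa, 0x06, 0xfc, 0x8d]

  t0: fa 09 06 bc fc 0e 8d be
  t1: 0e 06 bc 0e fa 06 0e 09
  t2: 0e 8b bc 97 fa 06 fc 8d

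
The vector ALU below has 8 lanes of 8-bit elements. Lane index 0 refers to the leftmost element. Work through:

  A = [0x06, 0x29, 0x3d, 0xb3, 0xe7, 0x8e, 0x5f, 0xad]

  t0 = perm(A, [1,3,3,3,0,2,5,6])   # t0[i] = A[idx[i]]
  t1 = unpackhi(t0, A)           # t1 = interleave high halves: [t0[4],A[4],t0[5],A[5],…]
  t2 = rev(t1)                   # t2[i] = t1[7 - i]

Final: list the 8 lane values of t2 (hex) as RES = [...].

RES = [ 0xad  0x5f  0x5f  0x8e  0x8e  0x3d  0xe7  0x06 ]

  t0: 29 b3 b3 b3 06 3d 8e 5f
  t1: 06 e7 3d 8e 8e 5f 5f ad
  t2: ad 5f 5f 8e 8e 3d e7 06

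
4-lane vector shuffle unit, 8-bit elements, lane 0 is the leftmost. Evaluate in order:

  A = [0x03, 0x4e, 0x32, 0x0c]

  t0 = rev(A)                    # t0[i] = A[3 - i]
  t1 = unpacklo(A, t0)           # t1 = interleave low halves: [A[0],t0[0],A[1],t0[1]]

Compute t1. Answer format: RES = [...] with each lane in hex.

t0 = [0x0c, 0x32, 0x4e, 0x03]
t1 = [0x03, 0x0c, 0x4e, 0x32]

RES = [0x03, 0x0c, 0x4e, 0x32]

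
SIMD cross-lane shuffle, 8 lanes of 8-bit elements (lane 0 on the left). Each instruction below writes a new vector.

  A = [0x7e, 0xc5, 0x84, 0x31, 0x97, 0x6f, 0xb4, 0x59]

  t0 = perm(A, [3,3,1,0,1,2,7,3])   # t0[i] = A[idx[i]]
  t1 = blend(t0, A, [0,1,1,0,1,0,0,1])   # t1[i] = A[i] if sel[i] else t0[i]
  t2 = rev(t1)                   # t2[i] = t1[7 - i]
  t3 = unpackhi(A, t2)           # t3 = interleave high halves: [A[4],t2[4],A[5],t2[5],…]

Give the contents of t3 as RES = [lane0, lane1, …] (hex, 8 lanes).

t0 = [0x31, 0x31, 0xc5, 0x7e, 0xc5, 0x84, 0x59, 0x31]
t1 = [0x31, 0xc5, 0x84, 0x7e, 0x97, 0x84, 0x59, 0x59]
t2 = [0x59, 0x59, 0x84, 0x97, 0x7e, 0x84, 0xc5, 0x31]
t3 = [0x97, 0x7e, 0x6f, 0x84, 0xb4, 0xc5, 0x59, 0x31]

RES = [0x97, 0x7e, 0x6f, 0x84, 0xb4, 0xc5, 0x59, 0x31]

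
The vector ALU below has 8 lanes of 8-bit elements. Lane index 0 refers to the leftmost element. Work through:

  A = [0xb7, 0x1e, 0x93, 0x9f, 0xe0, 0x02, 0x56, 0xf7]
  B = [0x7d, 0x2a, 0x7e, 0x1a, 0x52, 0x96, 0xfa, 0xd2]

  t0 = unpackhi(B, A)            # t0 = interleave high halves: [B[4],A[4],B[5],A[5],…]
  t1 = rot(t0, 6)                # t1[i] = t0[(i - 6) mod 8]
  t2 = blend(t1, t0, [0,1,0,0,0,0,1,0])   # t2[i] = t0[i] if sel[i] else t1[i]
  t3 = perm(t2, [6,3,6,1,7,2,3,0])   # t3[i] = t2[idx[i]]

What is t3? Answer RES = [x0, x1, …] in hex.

RES = [0xd2, 0x56, 0xd2, 0xe0, 0xe0, 0xfa, 0x56, 0x96]

  t0: 52 e0 96 02 fa 56 d2 f7
  t1: 96 02 fa 56 d2 f7 52 e0
  t2: 96 e0 fa 56 d2 f7 d2 e0
  t3: d2 56 d2 e0 e0 fa 56 96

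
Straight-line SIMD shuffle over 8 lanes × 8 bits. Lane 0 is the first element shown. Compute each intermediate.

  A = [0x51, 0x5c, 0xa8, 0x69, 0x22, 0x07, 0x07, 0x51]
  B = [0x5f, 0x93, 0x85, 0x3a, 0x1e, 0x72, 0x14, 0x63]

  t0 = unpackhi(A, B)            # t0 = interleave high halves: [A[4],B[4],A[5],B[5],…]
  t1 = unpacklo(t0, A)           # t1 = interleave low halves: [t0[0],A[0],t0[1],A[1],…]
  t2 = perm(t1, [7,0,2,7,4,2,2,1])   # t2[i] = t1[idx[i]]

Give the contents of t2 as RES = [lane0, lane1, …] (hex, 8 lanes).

RES = [ 0x69  0x22  0x1e  0x69  0x07  0x1e  0x1e  0x51 ]

t0 = [0x22, 0x1e, 0x07, 0x72, 0x07, 0x14, 0x51, 0x63]
t1 = [0x22, 0x51, 0x1e, 0x5c, 0x07, 0xa8, 0x72, 0x69]
t2 = [0x69, 0x22, 0x1e, 0x69, 0x07, 0x1e, 0x1e, 0x51]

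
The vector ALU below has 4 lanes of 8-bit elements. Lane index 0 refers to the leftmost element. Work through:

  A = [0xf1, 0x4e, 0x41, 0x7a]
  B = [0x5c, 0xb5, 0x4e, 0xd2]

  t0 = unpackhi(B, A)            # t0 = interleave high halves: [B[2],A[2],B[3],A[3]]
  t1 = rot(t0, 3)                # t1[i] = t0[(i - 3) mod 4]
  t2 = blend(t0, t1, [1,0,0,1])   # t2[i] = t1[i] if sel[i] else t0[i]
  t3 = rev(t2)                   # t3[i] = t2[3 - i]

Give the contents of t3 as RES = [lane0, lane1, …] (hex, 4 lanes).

→ t0 |4e|41|d2|7a|
→ t1 |41|d2|7a|4e|
→ t2 |41|41|d2|4e|
→ t3 |4e|d2|41|41|

RES = [0x4e, 0xd2, 0x41, 0x41]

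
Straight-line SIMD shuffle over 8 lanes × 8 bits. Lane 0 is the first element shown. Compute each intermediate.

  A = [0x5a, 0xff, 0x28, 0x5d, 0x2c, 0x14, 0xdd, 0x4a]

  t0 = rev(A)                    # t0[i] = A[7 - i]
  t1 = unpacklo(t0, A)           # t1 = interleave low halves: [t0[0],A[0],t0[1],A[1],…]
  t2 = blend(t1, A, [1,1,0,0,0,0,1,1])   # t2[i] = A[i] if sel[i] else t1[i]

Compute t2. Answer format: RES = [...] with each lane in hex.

→ t0 |4a|dd|14|2c|5d|28|ff|5a|
→ t1 |4a|5a|dd|ff|14|28|2c|5d|
→ t2 |5a|ff|dd|ff|14|28|dd|4a|

RES = [0x5a, 0xff, 0xdd, 0xff, 0x14, 0x28, 0xdd, 0x4a]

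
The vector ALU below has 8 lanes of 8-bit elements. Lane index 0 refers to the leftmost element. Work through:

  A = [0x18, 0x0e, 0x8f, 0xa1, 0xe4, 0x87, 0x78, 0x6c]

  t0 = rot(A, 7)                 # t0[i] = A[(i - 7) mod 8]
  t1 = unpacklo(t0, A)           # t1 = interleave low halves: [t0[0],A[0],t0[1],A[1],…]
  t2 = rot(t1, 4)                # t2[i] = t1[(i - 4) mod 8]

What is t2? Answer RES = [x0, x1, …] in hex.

RES = [0xa1, 0x8f, 0xe4, 0xa1, 0x0e, 0x18, 0x8f, 0x0e]

t0 = [0x0e, 0x8f, 0xa1, 0xe4, 0x87, 0x78, 0x6c, 0x18]
t1 = [0x0e, 0x18, 0x8f, 0x0e, 0xa1, 0x8f, 0xe4, 0xa1]
t2 = [0xa1, 0x8f, 0xe4, 0xa1, 0x0e, 0x18, 0x8f, 0x0e]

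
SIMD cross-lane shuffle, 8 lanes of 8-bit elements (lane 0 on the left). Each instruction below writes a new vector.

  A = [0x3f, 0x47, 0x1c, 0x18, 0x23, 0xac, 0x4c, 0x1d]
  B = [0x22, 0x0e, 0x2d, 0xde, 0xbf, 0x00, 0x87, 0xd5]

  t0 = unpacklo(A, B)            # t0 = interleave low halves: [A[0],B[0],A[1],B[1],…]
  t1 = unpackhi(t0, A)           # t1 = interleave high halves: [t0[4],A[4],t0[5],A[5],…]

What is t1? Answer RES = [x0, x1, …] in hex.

  t0: 3f 22 47 0e 1c 2d 18 de
  t1: 1c 23 2d ac 18 4c de 1d

RES = [0x1c, 0x23, 0x2d, 0xac, 0x18, 0x4c, 0xde, 0x1d]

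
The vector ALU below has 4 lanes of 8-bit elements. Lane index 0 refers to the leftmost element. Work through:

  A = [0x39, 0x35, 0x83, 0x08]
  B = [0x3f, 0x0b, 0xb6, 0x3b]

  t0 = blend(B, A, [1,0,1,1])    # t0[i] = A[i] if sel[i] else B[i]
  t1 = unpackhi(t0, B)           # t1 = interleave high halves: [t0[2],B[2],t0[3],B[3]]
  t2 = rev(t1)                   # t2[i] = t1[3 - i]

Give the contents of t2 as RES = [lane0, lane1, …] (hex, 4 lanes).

RES = [0x3b, 0x08, 0xb6, 0x83]

t0 = [0x39, 0x0b, 0x83, 0x08]
t1 = [0x83, 0xb6, 0x08, 0x3b]
t2 = [0x3b, 0x08, 0xb6, 0x83]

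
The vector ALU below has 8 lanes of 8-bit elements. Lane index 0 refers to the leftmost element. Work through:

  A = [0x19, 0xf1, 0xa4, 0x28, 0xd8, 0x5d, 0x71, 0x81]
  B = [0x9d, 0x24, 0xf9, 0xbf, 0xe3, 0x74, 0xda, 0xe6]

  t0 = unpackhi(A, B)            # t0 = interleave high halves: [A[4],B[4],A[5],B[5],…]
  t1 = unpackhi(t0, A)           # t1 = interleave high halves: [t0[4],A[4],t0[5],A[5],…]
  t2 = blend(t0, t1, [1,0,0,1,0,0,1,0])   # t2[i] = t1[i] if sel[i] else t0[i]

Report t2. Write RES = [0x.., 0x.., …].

RES = [0x71, 0xe3, 0x5d, 0x5d, 0x71, 0xda, 0xe6, 0xe6]

  t0: d8 e3 5d 74 71 da 81 e6
  t1: 71 d8 da 5d 81 71 e6 81
  t2: 71 e3 5d 5d 71 da e6 e6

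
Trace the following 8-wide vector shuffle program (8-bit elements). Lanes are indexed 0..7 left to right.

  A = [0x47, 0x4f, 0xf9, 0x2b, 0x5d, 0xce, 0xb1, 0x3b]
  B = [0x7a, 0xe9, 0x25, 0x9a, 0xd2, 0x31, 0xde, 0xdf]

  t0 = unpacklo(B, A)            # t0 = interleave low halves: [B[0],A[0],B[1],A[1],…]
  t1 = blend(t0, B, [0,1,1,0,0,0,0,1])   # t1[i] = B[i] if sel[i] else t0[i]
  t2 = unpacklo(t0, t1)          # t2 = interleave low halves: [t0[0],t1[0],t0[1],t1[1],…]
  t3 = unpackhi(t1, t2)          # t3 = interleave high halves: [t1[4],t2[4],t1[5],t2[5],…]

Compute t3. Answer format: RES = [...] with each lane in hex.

t0 = [0x7a, 0x47, 0xe9, 0x4f, 0x25, 0xf9, 0x9a, 0x2b]
t1 = [0x7a, 0xe9, 0x25, 0x4f, 0x25, 0xf9, 0x9a, 0xdf]
t2 = [0x7a, 0x7a, 0x47, 0xe9, 0xe9, 0x25, 0x4f, 0x4f]
t3 = [0x25, 0xe9, 0xf9, 0x25, 0x9a, 0x4f, 0xdf, 0x4f]

RES = [ 0x25  0xe9  0xf9  0x25  0x9a  0x4f  0xdf  0x4f ]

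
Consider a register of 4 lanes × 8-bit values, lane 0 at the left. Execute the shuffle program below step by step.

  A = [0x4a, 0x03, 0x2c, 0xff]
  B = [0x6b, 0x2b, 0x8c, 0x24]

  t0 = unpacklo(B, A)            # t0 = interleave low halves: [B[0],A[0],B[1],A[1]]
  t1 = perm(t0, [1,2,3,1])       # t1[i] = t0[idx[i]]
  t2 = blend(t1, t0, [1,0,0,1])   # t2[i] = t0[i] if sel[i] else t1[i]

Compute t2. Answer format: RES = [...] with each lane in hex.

RES = [ 0x6b  0x2b  0x03  0x03 ]

t0 = [0x6b, 0x4a, 0x2b, 0x03]
t1 = [0x4a, 0x2b, 0x03, 0x4a]
t2 = [0x6b, 0x2b, 0x03, 0x03]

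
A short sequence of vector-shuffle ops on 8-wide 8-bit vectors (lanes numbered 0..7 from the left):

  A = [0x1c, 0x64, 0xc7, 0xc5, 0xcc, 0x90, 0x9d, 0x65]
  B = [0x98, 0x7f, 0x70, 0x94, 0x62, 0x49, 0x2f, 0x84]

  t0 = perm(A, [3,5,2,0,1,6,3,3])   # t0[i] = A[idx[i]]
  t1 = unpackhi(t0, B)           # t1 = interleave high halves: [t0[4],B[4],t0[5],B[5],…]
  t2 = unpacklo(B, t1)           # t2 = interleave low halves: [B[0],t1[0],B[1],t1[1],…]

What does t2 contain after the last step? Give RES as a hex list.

RES = [0x98, 0x64, 0x7f, 0x62, 0x70, 0x9d, 0x94, 0x49]

t0 = [0xc5, 0x90, 0xc7, 0x1c, 0x64, 0x9d, 0xc5, 0xc5]
t1 = [0x64, 0x62, 0x9d, 0x49, 0xc5, 0x2f, 0xc5, 0x84]
t2 = [0x98, 0x64, 0x7f, 0x62, 0x70, 0x9d, 0x94, 0x49]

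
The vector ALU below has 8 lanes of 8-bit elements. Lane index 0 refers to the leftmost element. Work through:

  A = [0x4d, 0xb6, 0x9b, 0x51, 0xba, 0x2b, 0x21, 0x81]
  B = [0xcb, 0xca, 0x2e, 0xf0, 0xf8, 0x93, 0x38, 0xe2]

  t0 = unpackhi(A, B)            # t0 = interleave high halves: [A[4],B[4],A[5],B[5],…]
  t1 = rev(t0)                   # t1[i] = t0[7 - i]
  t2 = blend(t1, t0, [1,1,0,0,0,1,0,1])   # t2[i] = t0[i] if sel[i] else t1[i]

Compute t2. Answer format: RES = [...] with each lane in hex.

t0 = [0xba, 0xf8, 0x2b, 0x93, 0x21, 0x38, 0x81, 0xe2]
t1 = [0xe2, 0x81, 0x38, 0x21, 0x93, 0x2b, 0xf8, 0xba]
t2 = [0xba, 0xf8, 0x38, 0x21, 0x93, 0x38, 0xf8, 0xe2]

RES = [ 0xba  0xf8  0x38  0x21  0x93  0x38  0xf8  0xe2 ]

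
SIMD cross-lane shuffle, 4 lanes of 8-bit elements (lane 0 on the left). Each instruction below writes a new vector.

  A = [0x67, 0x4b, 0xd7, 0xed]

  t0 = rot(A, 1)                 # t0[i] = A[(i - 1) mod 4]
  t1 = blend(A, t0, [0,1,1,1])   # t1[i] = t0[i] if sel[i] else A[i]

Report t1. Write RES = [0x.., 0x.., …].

t0 = [0xed, 0x67, 0x4b, 0xd7]
t1 = [0x67, 0x67, 0x4b, 0xd7]

RES = [0x67, 0x67, 0x4b, 0xd7]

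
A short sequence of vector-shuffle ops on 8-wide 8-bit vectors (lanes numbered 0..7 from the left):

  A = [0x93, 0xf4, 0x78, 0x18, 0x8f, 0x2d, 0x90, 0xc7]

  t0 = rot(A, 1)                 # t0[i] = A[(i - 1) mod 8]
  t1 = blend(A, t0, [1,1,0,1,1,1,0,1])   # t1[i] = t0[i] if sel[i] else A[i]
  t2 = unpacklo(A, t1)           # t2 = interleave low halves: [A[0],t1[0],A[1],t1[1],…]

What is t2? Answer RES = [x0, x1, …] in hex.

→ t0 |c7|93|f4|78|18|8f|2d|90|
→ t1 |c7|93|78|78|18|8f|90|90|
→ t2 |93|c7|f4|93|78|78|18|78|

RES = [0x93, 0xc7, 0xf4, 0x93, 0x78, 0x78, 0x18, 0x78]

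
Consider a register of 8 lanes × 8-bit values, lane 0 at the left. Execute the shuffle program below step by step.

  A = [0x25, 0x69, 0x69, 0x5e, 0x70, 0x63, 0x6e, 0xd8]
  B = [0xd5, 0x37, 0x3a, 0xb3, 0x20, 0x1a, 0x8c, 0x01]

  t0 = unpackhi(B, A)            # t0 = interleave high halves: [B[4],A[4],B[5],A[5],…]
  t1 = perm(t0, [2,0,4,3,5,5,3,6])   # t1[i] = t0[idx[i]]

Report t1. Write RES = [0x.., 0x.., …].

t0 = [0x20, 0x70, 0x1a, 0x63, 0x8c, 0x6e, 0x01, 0xd8]
t1 = [0x1a, 0x20, 0x8c, 0x63, 0x6e, 0x6e, 0x63, 0x01]

RES = [0x1a, 0x20, 0x8c, 0x63, 0x6e, 0x6e, 0x63, 0x01]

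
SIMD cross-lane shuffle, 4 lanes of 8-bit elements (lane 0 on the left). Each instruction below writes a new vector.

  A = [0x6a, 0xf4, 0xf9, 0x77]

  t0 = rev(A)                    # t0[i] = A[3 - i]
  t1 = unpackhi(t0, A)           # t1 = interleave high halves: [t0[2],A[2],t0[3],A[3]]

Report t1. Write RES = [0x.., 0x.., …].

t0 = [0x77, 0xf9, 0xf4, 0x6a]
t1 = [0xf4, 0xf9, 0x6a, 0x77]

RES = [ 0xf4  0xf9  0x6a  0x77 ]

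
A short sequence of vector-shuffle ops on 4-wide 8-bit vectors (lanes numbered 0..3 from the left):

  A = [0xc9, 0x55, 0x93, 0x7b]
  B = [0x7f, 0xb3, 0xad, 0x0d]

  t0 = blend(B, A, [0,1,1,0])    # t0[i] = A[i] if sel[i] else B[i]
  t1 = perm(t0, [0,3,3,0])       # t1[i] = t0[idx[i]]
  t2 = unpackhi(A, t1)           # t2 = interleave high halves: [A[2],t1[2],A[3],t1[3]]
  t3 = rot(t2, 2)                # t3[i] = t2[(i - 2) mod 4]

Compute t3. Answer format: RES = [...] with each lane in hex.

→ t0 |7f|55|93|0d|
→ t1 |7f|0d|0d|7f|
→ t2 |93|0d|7b|7f|
→ t3 |7b|7f|93|0d|

RES = [ 0x7b  0x7f  0x93  0x0d ]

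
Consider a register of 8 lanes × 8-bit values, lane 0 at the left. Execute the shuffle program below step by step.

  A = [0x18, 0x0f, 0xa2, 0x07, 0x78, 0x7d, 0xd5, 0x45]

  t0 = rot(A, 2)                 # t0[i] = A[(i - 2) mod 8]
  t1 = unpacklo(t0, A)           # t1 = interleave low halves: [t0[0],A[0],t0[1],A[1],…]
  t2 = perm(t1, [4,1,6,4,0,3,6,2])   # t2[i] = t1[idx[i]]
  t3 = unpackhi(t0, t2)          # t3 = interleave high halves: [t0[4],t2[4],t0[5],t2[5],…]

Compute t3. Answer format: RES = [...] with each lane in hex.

  t0: d5 45 18 0f a2 07 78 7d
  t1: d5 18 45 0f 18 a2 0f 07
  t2: 18 18 0f 18 d5 0f 0f 45
  t3: a2 d5 07 0f 78 0f 7d 45

RES = [ 0xa2  0xd5  0x07  0x0f  0x78  0x0f  0x7d  0x45 ]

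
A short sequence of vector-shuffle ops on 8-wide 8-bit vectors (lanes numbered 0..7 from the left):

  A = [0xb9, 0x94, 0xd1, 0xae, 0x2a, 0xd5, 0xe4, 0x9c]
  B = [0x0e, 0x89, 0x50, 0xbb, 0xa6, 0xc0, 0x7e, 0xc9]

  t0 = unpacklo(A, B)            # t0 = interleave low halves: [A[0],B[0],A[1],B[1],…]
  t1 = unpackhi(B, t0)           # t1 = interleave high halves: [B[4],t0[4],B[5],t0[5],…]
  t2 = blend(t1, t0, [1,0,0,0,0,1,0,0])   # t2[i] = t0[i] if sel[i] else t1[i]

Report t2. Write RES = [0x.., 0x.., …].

t0 = [0xb9, 0x0e, 0x94, 0x89, 0xd1, 0x50, 0xae, 0xbb]
t1 = [0xa6, 0xd1, 0xc0, 0x50, 0x7e, 0xae, 0xc9, 0xbb]
t2 = [0xb9, 0xd1, 0xc0, 0x50, 0x7e, 0x50, 0xc9, 0xbb]

RES = [ 0xb9  0xd1  0xc0  0x50  0x7e  0x50  0xc9  0xbb ]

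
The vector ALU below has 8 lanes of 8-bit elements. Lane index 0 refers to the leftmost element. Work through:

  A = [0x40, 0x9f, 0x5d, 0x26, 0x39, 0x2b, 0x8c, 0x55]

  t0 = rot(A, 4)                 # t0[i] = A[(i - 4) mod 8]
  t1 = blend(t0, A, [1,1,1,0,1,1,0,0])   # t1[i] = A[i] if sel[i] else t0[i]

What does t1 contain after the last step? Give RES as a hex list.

t0 = [0x39, 0x2b, 0x8c, 0x55, 0x40, 0x9f, 0x5d, 0x26]
t1 = [0x40, 0x9f, 0x5d, 0x55, 0x39, 0x2b, 0x5d, 0x26]

RES = [0x40, 0x9f, 0x5d, 0x55, 0x39, 0x2b, 0x5d, 0x26]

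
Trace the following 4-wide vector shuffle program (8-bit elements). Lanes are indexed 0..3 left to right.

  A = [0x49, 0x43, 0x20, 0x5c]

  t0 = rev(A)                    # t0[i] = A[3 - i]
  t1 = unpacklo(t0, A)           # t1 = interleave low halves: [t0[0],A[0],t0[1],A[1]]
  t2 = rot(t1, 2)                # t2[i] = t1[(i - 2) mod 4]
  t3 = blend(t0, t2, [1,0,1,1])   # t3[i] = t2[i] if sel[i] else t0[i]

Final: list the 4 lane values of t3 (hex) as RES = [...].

RES = [0x20, 0x20, 0x5c, 0x49]

  t0: 5c 20 43 49
  t1: 5c 49 20 43
  t2: 20 43 5c 49
  t3: 20 20 5c 49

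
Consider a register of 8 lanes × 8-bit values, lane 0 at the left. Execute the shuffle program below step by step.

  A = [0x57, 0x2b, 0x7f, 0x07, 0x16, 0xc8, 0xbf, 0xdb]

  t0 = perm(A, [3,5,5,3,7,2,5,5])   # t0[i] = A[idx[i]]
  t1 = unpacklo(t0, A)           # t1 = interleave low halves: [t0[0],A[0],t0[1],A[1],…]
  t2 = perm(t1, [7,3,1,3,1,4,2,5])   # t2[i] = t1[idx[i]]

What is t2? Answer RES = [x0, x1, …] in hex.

  t0: 07 c8 c8 07 db 7f c8 c8
  t1: 07 57 c8 2b c8 7f 07 07
  t2: 07 2b 57 2b 57 c8 c8 7f

RES = [ 0x07  0x2b  0x57  0x2b  0x57  0xc8  0xc8  0x7f ]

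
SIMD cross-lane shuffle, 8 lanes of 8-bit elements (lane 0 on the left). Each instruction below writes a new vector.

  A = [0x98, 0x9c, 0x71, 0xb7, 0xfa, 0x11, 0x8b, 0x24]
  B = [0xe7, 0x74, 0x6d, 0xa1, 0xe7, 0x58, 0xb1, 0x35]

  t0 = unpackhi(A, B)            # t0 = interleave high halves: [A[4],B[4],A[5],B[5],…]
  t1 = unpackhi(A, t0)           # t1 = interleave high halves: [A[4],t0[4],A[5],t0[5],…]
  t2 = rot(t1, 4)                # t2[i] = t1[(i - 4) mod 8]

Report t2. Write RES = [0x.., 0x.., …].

  t0: fa e7 11 58 8b b1 24 35
  t1: fa 8b 11 b1 8b 24 24 35
  t2: 8b 24 24 35 fa 8b 11 b1

RES = [ 0x8b  0x24  0x24  0x35  0xfa  0x8b  0x11  0xb1 ]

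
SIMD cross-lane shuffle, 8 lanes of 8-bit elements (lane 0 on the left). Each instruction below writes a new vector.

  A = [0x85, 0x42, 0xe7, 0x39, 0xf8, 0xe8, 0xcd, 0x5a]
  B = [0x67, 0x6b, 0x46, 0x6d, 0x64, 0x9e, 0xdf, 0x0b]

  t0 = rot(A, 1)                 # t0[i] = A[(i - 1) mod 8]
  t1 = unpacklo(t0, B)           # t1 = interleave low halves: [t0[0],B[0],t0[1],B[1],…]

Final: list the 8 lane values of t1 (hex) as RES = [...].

→ t0 |5a|85|42|e7|39|f8|e8|cd|
→ t1 |5a|67|85|6b|42|46|e7|6d|

RES = [0x5a, 0x67, 0x85, 0x6b, 0x42, 0x46, 0xe7, 0x6d]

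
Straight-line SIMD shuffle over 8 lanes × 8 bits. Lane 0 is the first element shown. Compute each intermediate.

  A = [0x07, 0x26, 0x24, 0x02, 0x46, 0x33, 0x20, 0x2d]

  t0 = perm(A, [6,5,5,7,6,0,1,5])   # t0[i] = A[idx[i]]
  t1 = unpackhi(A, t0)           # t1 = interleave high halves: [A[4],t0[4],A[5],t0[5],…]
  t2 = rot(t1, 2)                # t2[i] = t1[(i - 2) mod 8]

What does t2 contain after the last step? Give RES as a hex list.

RES = [0x2d, 0x33, 0x46, 0x20, 0x33, 0x07, 0x20, 0x26]

  t0: 20 33 33 2d 20 07 26 33
  t1: 46 20 33 07 20 26 2d 33
  t2: 2d 33 46 20 33 07 20 26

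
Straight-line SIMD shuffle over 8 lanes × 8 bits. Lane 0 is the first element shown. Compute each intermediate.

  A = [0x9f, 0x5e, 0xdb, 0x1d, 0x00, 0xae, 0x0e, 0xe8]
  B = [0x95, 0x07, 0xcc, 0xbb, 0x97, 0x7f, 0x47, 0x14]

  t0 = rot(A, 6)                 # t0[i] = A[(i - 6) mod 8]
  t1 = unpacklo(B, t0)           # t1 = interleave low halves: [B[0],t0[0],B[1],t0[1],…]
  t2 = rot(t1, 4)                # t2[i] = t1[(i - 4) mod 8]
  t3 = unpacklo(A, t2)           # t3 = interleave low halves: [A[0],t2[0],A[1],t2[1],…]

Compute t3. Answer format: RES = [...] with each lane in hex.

t0 = [0xdb, 0x1d, 0x00, 0xae, 0x0e, 0xe8, 0x9f, 0x5e]
t1 = [0x95, 0xdb, 0x07, 0x1d, 0xcc, 0x00, 0xbb, 0xae]
t2 = [0xcc, 0x00, 0xbb, 0xae, 0x95, 0xdb, 0x07, 0x1d]
t3 = [0x9f, 0xcc, 0x5e, 0x00, 0xdb, 0xbb, 0x1d, 0xae]

RES = [ 0x9f  0xcc  0x5e  0x00  0xdb  0xbb  0x1d  0xae ]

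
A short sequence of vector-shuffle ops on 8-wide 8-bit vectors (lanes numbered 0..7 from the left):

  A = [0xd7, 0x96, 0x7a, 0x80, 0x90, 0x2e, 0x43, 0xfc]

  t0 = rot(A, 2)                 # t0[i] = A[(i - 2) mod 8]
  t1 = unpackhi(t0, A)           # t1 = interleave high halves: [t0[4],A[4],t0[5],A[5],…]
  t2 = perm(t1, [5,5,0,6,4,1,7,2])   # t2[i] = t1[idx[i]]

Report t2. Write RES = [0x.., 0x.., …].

RES = [0x43, 0x43, 0x7a, 0x2e, 0x90, 0x90, 0xfc, 0x80]

t0 = [0x43, 0xfc, 0xd7, 0x96, 0x7a, 0x80, 0x90, 0x2e]
t1 = [0x7a, 0x90, 0x80, 0x2e, 0x90, 0x43, 0x2e, 0xfc]
t2 = [0x43, 0x43, 0x7a, 0x2e, 0x90, 0x90, 0xfc, 0x80]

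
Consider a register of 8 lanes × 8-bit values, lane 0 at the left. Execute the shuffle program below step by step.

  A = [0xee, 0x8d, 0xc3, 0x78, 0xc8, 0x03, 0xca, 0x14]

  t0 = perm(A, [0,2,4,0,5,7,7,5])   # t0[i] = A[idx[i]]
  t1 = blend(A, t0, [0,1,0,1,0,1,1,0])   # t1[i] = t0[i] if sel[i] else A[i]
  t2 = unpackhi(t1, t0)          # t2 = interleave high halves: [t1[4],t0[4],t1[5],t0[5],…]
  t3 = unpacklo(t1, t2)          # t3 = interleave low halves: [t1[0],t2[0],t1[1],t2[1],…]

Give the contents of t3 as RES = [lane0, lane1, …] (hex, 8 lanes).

RES = [0xee, 0xc8, 0xc3, 0x03, 0xc3, 0x14, 0xee, 0x14]

t0 = [0xee, 0xc3, 0xc8, 0xee, 0x03, 0x14, 0x14, 0x03]
t1 = [0xee, 0xc3, 0xc3, 0xee, 0xc8, 0x14, 0x14, 0x14]
t2 = [0xc8, 0x03, 0x14, 0x14, 0x14, 0x14, 0x14, 0x03]
t3 = [0xee, 0xc8, 0xc3, 0x03, 0xc3, 0x14, 0xee, 0x14]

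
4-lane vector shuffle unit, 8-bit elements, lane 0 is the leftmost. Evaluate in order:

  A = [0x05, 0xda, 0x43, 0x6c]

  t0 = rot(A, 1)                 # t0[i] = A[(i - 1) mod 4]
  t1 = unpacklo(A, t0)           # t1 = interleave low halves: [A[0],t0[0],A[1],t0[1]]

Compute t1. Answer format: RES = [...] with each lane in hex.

RES = [0x05, 0x6c, 0xda, 0x05]

→ t0 |6c|05|da|43|
→ t1 |05|6c|da|05|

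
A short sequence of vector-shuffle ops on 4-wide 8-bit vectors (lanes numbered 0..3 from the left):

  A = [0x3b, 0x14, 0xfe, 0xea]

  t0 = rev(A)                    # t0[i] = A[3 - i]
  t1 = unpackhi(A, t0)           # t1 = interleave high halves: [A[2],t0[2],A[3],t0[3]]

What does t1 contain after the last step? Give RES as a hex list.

RES = [ 0xfe  0x14  0xea  0x3b ]

t0 = [0xea, 0xfe, 0x14, 0x3b]
t1 = [0xfe, 0x14, 0xea, 0x3b]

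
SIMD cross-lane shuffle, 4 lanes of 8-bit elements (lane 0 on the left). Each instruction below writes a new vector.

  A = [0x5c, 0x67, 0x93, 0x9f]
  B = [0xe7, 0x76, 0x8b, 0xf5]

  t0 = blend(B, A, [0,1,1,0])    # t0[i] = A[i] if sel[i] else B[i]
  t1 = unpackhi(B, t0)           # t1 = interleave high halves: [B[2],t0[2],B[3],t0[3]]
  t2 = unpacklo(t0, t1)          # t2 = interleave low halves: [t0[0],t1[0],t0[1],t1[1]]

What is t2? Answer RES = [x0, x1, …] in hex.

RES = [ 0xe7  0x8b  0x67  0x93 ]

t0 = [0xe7, 0x67, 0x93, 0xf5]
t1 = [0x8b, 0x93, 0xf5, 0xf5]
t2 = [0xe7, 0x8b, 0x67, 0x93]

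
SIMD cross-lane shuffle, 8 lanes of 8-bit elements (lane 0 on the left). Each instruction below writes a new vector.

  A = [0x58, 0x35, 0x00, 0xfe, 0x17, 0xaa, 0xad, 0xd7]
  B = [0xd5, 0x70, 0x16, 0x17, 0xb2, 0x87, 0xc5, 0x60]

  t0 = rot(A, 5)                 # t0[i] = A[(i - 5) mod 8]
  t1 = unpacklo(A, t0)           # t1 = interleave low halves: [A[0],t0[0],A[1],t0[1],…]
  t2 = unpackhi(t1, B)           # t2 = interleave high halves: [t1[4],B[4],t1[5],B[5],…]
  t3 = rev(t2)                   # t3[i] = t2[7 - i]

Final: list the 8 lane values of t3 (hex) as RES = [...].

  t0: fe 17 aa ad d7 58 35 00
  t1: 58 fe 35 17 00 aa fe ad
  t2: 00 b2 aa 87 fe c5 ad 60
  t3: 60 ad c5 fe 87 aa b2 00

RES = [ 0x60  0xad  0xc5  0xfe  0x87  0xaa  0xb2  0x00 ]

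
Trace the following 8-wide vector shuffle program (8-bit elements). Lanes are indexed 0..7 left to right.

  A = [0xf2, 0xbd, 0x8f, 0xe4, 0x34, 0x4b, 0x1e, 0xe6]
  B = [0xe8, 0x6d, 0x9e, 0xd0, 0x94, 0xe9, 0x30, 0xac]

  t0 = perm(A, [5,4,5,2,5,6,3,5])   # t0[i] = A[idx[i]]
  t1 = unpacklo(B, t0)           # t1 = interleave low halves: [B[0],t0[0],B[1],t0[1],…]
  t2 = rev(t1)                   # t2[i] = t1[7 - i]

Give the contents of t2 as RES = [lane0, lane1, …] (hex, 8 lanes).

RES = [ 0x8f  0xd0  0x4b  0x9e  0x34  0x6d  0x4b  0xe8 ]

t0 = [0x4b, 0x34, 0x4b, 0x8f, 0x4b, 0x1e, 0xe4, 0x4b]
t1 = [0xe8, 0x4b, 0x6d, 0x34, 0x9e, 0x4b, 0xd0, 0x8f]
t2 = [0x8f, 0xd0, 0x4b, 0x9e, 0x34, 0x6d, 0x4b, 0xe8]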